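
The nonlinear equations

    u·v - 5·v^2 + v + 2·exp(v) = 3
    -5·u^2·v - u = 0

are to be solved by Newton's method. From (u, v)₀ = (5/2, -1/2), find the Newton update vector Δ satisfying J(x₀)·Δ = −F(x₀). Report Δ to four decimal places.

At (5/2, -1/2): F = (-4.786939, 13.1250).
Jacobian J = [[v, u - 10·v + 2·exp(v) + 1], [-10·u·v - 1, -5·u^2]].
At the point, J = [[-0.5000, 9.713061], [11.5000, -31.2500]] (det J = -96.075205).
Solving J·Δ = −F gives Δ = (0.2301, 0.5047).

(0.2301, 0.5047)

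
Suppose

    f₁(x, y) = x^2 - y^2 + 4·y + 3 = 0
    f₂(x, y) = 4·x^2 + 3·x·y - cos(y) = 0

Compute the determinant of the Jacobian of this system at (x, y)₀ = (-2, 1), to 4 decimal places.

46.6341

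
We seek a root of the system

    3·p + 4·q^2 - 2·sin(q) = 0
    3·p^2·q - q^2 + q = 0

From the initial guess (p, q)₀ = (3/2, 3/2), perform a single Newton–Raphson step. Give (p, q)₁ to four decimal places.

(1.1124, 0.6279)

At (3/2, 3/2): F = (11.505010, 9.3750).
Jacobian J = [[3, 8·q - 2·cos(q)], [6·p·q, 3·p^2 - 2·q + 1]].
At the point, J = [[3.0000, 11.858526], [13.5000, 4.7500]] (det J = -145.840096).
Solving J·Δ = −F gives Δ = (-0.3876, -0.8721).
Then the next iterate is (p, q)₁ = (1.1124, 0.6279).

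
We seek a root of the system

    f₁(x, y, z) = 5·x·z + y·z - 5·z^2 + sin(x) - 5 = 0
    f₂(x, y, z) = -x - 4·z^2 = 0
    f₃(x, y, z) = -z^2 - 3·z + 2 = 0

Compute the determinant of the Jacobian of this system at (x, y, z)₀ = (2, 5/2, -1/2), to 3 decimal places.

J = [[5·z + cos(x), z, 5·x + y - 10·z], [-1, 0, -8·z], [0, 0, -2·z - 3]].
At the point, J = [[-2.91615, -0.500, 17.500], [-1.000, 0.000, 4.000], [0.000, 0.000, -2.000]].
det J = 1.000.

1.000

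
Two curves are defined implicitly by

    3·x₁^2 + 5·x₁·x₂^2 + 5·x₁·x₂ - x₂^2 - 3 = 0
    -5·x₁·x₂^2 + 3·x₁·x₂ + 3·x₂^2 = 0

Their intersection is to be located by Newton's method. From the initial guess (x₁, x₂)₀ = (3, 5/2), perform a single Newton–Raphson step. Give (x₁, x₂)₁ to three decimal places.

(0.226, 2.763)

At (3, 5/2): F = (149.000, -52.500).
Jacobian J = [[6·x₁ + 5·x₂^2 + 5·x₂, 10·x₁·x₂ + 5·x₁ - 2·x₂], [-5·x₂^2 + 3·x₂, -10·x₁·x₂ + 3·x₁ + 6·x₂]].
At the point, J = [[61.750, 85.000], [-23.750, -51.000]] (det J = -1130.500).
Solving J·Δ = −F gives Δ = (-2.774, 0.263).
Then the next iterate is (x₁, x₂)₁ = (0.226, 2.763).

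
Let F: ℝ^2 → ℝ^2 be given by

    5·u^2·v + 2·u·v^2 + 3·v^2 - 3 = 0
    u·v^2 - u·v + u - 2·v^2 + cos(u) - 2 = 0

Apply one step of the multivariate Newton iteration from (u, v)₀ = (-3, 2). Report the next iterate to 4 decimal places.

(-2.2115, 0.9698)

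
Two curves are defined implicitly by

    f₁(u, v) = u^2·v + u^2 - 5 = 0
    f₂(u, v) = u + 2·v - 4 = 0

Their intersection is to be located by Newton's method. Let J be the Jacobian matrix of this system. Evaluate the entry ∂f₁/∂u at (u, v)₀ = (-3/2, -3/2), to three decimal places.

1.500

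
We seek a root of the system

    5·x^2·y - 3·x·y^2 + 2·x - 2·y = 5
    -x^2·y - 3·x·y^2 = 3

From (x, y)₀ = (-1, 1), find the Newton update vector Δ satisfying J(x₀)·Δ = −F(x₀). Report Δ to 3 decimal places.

(0.087, 0.217)

At (-1, 1): F = (-1.000, -1.000).
Jacobian J = [[10·x·y - 3·y^2 + 2, 5·x^2 - 6·x·y - 2], [-2·x·y - 3·y^2, -x^2 - 6·x·y]].
At the point, J = [[-11.000, 9.000], [-1.000, 5.000]] (det J = -46.000).
Solving J·Δ = −F gives Δ = (0.087, 0.217).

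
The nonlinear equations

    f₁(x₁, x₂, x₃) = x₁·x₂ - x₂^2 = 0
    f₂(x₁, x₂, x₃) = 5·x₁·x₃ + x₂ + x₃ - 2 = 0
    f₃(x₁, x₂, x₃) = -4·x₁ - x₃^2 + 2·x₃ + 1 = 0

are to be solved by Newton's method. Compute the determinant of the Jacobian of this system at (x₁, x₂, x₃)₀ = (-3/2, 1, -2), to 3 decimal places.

-295.000

J = [[x₂, x₁ - 2·x₂, 0], [5·x₃, 1, 5·x₁ + 1], [-4, 0, -2·x₃ + 2]].
At the point, J = [[1.000, -3.500, 0.000], [-10.000, 1.000, -6.500], [-4.000, 0.000, 6.000]].
det J = -295.000.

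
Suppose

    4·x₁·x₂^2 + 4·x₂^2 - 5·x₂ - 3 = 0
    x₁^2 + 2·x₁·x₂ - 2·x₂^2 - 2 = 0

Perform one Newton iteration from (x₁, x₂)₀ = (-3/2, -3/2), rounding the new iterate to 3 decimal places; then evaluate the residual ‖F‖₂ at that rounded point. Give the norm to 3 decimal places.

0.012

At (-3/2, -3/2): F = (0.000, 0.250).
Jacobian J = [[4·x₂^2, 8·x₁·x₂ + 8·x₂ - 5], [2·x₁ + 2·x₂, 2·x₁ - 4·x₂]].
At the point, J = [[9.000, 1.000], [-6.000, 3.000]] (det J = 33.000).
Solving J·Δ = −F gives Δ = (0.008, -0.068).
Then the next iterate is (x₁, x₂)₁ = (-1.492, -1.568).
Re-evaluating at (-1.492, -1.568): F = (0.00143, -0.01227), so ‖F‖₂ = 0.012.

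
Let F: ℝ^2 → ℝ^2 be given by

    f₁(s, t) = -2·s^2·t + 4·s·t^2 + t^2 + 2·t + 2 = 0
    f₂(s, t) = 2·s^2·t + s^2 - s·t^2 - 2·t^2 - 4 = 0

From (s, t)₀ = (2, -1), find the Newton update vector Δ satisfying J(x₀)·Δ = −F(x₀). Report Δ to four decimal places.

At (2, -1): F = (17.0000, -12.0000).
Jacobian J = [[-4·s·t + 4·t^2, -2·s^2 + 8·s·t + 2·t + 2], [4·s·t + 2·s - t^2, 2·s^2 - 2·s·t - 4·t]].
At the point, J = [[12.0000, -24.0000], [-5.0000, 16.0000]] (det J = 72.0000).
Solving J·Δ = −F gives Δ = (0.2222, 0.8194).

(0.2222, 0.8194)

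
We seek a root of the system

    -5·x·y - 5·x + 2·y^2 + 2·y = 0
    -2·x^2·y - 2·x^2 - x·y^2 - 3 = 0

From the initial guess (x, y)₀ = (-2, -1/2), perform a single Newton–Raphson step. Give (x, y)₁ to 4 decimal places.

(-0.4000, -0.5500)

At (-2, -1/2): F = (4.5000, -6.5000).
Jacobian J = [[-5·y - 5, -5·x + 4·y + 2], [-4·x·y - 4·x - y^2, -2·x^2 - 2·x·y]].
At the point, J = [[-2.5000, 10.0000], [3.7500, -10.0000]] (det J = -12.5000).
Solving J·Δ = −F gives Δ = (1.6000, -0.0500).
Then the next iterate is (x, y)₁ = (-0.4000, -0.5500).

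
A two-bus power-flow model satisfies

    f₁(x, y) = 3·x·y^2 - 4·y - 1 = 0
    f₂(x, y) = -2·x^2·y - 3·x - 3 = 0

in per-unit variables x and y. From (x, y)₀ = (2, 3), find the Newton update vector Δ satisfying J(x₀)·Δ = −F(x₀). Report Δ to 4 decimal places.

(-1.1235, -0.3333)

At (2, 3): F = (41.0000, -33.0000).
Jacobian J = [[3·y^2, 6·x·y - 4], [-4·x·y - 3, -2·x^2]].
At the point, J = [[27.0000, 32.0000], [-27.0000, -8.0000]] (det J = 648.0000).
Solving J·Δ = −F gives Δ = (-1.1235, -0.3333).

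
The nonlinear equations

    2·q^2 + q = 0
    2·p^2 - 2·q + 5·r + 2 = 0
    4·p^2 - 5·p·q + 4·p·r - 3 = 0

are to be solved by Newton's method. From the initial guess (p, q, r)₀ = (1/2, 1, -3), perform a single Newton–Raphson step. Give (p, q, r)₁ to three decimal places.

At (1/2, 1, -3): F = (3.000, -14.500, -10.500).
Jacobian J = [[0, 4·q + 1, 0], [4·p, -2, 5], [8·p - 5·q + 4·r, -5·p, 4·p]].
At the point, J = [[0.000, 5.000, 0.000], [2.000, -2.000, 5.000], [-13.000, -2.500, 2.000]] (det J = -345.000).
Solving J·Δ = −F gives Δ = (-0.267, -0.600, 2.767).
Then the next iterate is (p, q, r)₁ = (0.233, 0.400, -0.233).

(0.233, 0.400, -0.233)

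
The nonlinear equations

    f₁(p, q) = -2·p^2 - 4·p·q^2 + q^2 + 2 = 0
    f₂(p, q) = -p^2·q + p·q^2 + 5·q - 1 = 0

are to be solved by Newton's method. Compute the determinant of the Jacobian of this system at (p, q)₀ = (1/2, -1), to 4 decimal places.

-26.5000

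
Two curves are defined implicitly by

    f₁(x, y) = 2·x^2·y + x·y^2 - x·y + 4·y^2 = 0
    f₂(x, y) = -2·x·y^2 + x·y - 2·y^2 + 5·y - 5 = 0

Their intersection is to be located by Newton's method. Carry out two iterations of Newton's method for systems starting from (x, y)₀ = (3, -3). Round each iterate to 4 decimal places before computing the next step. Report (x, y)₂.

At (3, -3): F = (18.0000, -101.0000).
Jacobian J = [[4·x·y + y^2 - y, 2·x^2 + 2·x·y - x + 8·y], [-2·y^2 + y, -4·x·y + x - 4·y + 5]].
At the point, J = [[-24.0000, -27.0000], [-21.0000, 56.0000]] (det J = -1911.0000).
Solving J·Δ = −F gives Δ = (-0.8995, 1.4662).
Then the next iterate is (x, y)₁ = (2.1005, -1.5338).
Round to (2.1005, -1.5338) and repeat: F = (4.038873, -30.478863), J = [[-9.000645, -11.990193], [-6.238885, 26.122688]].
Δ = (-0.8387, 0.9664), so (x, y)₂ = (1.2618, -0.5674).

(1.2618, -0.5674)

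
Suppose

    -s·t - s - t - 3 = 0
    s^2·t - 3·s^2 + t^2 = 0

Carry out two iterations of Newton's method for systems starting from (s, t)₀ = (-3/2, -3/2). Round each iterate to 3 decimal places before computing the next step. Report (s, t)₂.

At (-3/2, -3/2): F = (-2.250, -7.875).
Jacobian J = [[-t - 1, -s - 1], [2·s·t - 6·s, s^2 + 2·t]].
At the point, J = [[0.500, 0.500], [13.500, -0.750]] (det J = -7.125).
Solving J·Δ = −F gives Δ = (0.789, 3.711).
Then the next iterate is (s, t)₁ = (-0.711, 2.211).
Round to (-0.711, 2.211) and repeat: F = (-2.92798, 4.48966), J = [[-3.211, -0.289], [1.12196, 4.92752]].
Δ = (-0.847, -0.718), so (s, t)₂ = (-1.558, 1.493).

(-1.558, 1.493)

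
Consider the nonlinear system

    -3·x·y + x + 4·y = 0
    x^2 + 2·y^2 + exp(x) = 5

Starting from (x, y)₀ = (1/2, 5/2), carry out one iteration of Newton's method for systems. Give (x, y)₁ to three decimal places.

(1.114, 1.397)

At (1/2, 5/2): F = (6.750, 9.39872).
Jacobian J = [[-3·y + 1, -3·x + 4], [2·x + exp(x), 4·y]].
At the point, J = [[-6.500, 2.500], [2.64872, 10.000]] (det J = -71.62180).
Solving J·Δ = −F gives Δ = (0.614, -1.103).
Then the next iterate is (x, y)₁ = (1.114, 1.397).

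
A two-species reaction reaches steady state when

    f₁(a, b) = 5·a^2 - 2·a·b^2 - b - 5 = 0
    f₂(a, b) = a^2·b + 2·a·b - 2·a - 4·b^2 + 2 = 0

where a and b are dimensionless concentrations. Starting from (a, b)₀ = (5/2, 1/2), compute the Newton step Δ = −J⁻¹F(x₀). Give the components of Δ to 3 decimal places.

(-1.004, -0.016)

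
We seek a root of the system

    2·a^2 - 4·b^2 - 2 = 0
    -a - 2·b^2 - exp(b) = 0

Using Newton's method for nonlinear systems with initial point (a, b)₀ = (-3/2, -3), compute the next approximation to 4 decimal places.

(-1.5658, -1.6206)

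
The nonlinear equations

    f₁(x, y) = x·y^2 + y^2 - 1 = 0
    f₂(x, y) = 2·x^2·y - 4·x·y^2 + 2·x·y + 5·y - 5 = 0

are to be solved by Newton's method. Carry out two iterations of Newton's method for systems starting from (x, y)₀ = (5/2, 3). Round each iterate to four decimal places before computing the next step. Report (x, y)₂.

(1.5788, 0.7838)

At (5/2, 3): F = (30.5000, -27.5000).
Jacobian J = [[y^2, 2·x·y + 2·y], [4·x·y - 4·y^2 + 2·y, 2·x^2 - 8·x·y + 2·x + 5]].
At the point, J = [[9.0000, 21.0000], [0.0000, -37.5000]] (det J = -337.5000).
Solving J·Δ = −F gives Δ = (-1.6778, -0.7333).
Then the next iterate is (x, y)₁ = (0.8222, 2.2667).
Round to (0.8222, 2.2667) and repeat: F = (8.362334, -3.772122), J = [[5.137929, 8.260761], [-8.563593, -6.913020]].
Δ = (0.7566, -1.4829), so (x, y)₂ = (1.5788, 0.7838).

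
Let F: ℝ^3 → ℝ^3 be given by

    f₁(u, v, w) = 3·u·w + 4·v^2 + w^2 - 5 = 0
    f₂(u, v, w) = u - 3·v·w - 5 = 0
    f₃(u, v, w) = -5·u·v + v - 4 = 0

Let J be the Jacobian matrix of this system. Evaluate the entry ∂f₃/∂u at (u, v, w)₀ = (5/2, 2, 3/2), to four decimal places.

∂f₃/∂u = -5·v.
At (5/2, 2, 3/2) this is -10.0000.

-10.0000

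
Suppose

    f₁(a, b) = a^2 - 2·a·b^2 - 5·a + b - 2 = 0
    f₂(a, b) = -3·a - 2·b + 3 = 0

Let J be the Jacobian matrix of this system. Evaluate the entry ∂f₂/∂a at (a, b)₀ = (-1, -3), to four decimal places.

-3.0000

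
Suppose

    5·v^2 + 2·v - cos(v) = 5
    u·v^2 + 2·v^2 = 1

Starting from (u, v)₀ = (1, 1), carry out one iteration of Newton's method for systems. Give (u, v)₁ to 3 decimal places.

At (1, 1): F = (1.45970, 2.000).
Jacobian J = [[0, 10·v + sin(v) + 2], [v^2, 2·u·v + 4·v]].
At the point, J = [[0.000, 12.84147], [1.000, 6.000]] (det J = -12.84147).
Solving J·Δ = −F gives Δ = (-1.318, -0.114).
Then the next iterate is (u, v)₁ = (-0.318, 0.886).

(-0.318, 0.886)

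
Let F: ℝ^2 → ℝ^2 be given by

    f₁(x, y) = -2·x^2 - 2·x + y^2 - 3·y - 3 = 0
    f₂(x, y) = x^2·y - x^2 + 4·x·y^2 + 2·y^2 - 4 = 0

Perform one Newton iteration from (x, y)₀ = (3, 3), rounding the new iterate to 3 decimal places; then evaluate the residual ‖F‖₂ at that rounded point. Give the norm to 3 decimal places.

36.393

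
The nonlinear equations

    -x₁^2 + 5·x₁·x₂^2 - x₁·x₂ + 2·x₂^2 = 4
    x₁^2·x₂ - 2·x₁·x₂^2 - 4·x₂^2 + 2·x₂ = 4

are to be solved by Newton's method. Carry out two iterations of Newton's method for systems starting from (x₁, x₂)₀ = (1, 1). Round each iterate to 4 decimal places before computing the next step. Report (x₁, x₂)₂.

(2.5529, 0.3966)

At (1, 1): F = (1.0000, -7.0000).
Jacobian J = [[-2·x₁ + 5·x₂^2 - x₂, 10·x₁·x₂ - x₁ + 4·x₂], [2·x₁·x₂ - 2·x₂^2, x₁^2 - 4·x₁·x₂ - 8·x₂ + 2]].
At the point, J = [[2.0000, 13.0000], [0.0000, -9.0000]] (det J = -18.0000).
Solving J·Δ = −F gives Δ = (4.5556, -0.7778).
Then the next iterate is (x₁, x₂)₁ = (5.5556, 0.2222).
Round to (5.5556, 0.2222) and repeat: F = (-34.628921, 2.556452), J = [[-11.086536, 7.677743], [2.370163, 26.149274]].
Δ = (-3.0027, 0.1744), so (x₁, x₂)₂ = (2.5529, 0.3966).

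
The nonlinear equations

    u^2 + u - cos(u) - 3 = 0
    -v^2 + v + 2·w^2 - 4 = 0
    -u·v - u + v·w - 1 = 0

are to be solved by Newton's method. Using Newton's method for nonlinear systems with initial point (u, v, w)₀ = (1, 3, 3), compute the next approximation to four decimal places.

At (1, 3, 3): F = (-1.540302, 8.0000, 4.0000).
Jacobian J = [[2·u + sin(u) + 1, 0, 0], [0, -2·v + 1, 4·w], [-v - 1, -u + w, v]].
At the point, J = [[3.841471, 0.0000, 0.0000], [0.0000, -5.0000, 12.0000], [-4.0000, 2.0000, 3.0000]] (det J = -149.817368).
Solving J·Δ = −F gives Δ = (0.4010, -0.1219, -0.7175).
Then the next iterate is (u, v, w)₁ = (1.4010, 2.8781, 2.2825).

(1.4010, 2.8781, 2.2825)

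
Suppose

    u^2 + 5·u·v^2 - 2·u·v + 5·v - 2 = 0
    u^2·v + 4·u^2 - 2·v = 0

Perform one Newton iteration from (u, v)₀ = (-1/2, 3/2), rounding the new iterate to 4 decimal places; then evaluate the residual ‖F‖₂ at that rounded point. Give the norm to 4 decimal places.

At (-1/2, 3/2): F = (1.6250, -1.6250).
Jacobian J = [[2·u + 5·v^2 - 2·v, 10·u·v - 2·u + 5], [2·u·v + 8·u, u^2 - 2]].
At the point, J = [[7.2500, -1.5000], [-5.5000, -1.7500]] (det J = -20.9375).
Solving J·Δ = −F gives Δ = (-0.2522, -0.1358).
Then the next iterate is (u, v)₁ = (-0.7522, 1.3642).
Re-evaluating at (-0.7522, 1.3642): F = (0.439730, 0.306690), so ‖F‖₂ = 0.5361.

0.5361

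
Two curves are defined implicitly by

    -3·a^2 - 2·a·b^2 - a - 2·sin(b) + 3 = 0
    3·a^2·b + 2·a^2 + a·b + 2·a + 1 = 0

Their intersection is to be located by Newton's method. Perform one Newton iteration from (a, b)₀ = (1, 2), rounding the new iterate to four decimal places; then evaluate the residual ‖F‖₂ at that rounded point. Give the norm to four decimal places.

4.3256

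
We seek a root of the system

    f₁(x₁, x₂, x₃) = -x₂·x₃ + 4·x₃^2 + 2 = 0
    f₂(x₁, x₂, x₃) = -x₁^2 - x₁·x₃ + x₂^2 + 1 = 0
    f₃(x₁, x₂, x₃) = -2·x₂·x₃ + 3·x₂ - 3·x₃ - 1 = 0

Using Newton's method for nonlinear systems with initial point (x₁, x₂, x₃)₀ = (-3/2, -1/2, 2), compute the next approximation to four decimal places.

(-4.5366, -3.8780, 0.4390)

At (-3/2, -1/2, 2): F = (19.0000, 2.0000, -6.5000).
Jacobian J = [[0, -x₃, -x₂ + 8·x₃], [-2·x₁ - x₃, 2·x₂, -x₁], [0, -2·x₃ + 3, -2·x₂ - 3]].
At the point, J = [[0.0000, -2.0000, 16.5000], [1.0000, -1.0000, 1.5000], [0.0000, -1.0000, -2.0000]] (det J = -20.5000).
Solving J·Δ = −F gives Δ = (-3.0366, -3.3780, -1.5610).
Then the next iterate is (x₁, x₂, x₃)₁ = (-4.5366, -3.8780, 0.4390).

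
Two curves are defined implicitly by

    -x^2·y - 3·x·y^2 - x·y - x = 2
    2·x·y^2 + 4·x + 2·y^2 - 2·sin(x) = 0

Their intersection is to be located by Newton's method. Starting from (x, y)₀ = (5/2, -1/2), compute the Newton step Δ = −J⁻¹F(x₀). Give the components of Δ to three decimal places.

(24.232, 22.632)

At (5/2, -1/2): F = (-2.000, 10.55306).
Jacobian J = [[-2·x·y - 3·y^2 - y - 1, -x^2 - 6·x·y - x], [2·y^2 - 2·cos(x) + 4, 4·x·y + 4·y]].
At the point, J = [[1.250, -1.250], [6.10229, -7.000]] (det J = -1.12214).
Solving J·Δ = −F gives Δ = (24.232, 22.632).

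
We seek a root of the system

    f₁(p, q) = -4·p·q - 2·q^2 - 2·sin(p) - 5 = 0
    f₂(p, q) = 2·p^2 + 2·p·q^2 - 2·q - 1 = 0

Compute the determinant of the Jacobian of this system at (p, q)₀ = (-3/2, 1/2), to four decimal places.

J = [[-4·q - 2·cos(p), -4·p - 4·q], [4·p + 2·q^2, 4·p·q - 2]].
At the point, J = [[-2.141474, 4.0000], [-5.5000, -5.0000]].
det J = 32.7074.

32.7074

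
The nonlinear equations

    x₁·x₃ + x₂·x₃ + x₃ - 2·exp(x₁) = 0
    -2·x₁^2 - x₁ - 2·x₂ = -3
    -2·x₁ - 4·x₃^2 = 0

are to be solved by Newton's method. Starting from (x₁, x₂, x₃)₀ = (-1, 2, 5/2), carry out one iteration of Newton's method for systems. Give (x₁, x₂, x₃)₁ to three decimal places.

(-0.899, 1.151, 1.340)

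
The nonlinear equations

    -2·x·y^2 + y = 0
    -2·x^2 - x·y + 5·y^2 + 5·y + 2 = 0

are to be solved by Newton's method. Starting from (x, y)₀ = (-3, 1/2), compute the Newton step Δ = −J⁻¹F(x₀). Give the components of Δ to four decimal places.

(1.1638, -0.2026)

At (-3, 1/2): F = (2.0000, -10.7500).
Jacobian J = [[-2·y^2, -4·x·y + 1], [-4·x - y, -x + 10·y + 5]].
At the point, J = [[-0.5000, 7.0000], [11.5000, 13.0000]] (det J = -87.0000).
Solving J·Δ = −F gives Δ = (1.1638, -0.2026).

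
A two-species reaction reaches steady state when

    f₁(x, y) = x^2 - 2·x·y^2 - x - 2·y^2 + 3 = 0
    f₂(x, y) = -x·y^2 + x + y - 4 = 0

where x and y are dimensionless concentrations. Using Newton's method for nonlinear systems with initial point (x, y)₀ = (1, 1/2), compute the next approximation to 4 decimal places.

(4.6667, 1.4583)

At (1, 1/2): F = (2.0000, -2.7500).
Jacobian J = [[2·x - 2·y^2 - 1, -4·x·y - 4·y], [-y^2 + 1, -2·x·y + 1]].
At the point, J = [[0.5000, -4.0000], [0.7500, 0.0000]] (det J = 3.0000).
Solving J·Δ = −F gives Δ = (3.6667, 0.9583).
Then the next iterate is (x, y)₁ = (4.6667, 1.4583).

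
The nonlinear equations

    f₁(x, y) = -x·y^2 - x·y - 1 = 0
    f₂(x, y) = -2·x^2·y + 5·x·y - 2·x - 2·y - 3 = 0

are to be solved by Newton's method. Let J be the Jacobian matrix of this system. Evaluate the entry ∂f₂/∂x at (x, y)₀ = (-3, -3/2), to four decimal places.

-27.5000

∂f₂/∂x = -4·x·y + 5·y - 2.
At (-3, -3/2) this is -27.5000.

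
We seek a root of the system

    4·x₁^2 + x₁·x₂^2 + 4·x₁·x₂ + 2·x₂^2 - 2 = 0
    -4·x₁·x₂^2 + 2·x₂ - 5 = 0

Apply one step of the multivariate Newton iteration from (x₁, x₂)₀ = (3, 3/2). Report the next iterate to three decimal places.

(1.398, 1.071)

At (3, 3/2): F = (63.250, -29.000).
Jacobian J = [[8·x₁ + x₂^2 + 4·x₂, 2·x₁·x₂ + 4·x₁ + 4·x₂], [-4·x₂^2, -8·x₁·x₂ + 2]].
At the point, J = [[32.250, 27.000], [-9.000, -34.000]] (det J = -853.500).
Solving J·Δ = −F gives Δ = (-1.602, -0.429).
Then the next iterate is (x₁, x₂)₁ = (1.398, 1.071).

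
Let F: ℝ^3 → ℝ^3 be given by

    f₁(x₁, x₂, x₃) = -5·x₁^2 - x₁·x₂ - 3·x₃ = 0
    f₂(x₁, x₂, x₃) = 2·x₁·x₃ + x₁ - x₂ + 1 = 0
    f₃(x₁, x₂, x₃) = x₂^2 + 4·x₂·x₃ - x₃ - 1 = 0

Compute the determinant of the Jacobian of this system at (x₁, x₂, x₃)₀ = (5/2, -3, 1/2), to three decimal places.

J = [[-10·x₁ - x₂, -x₁, -3], [2·x₃ + 1, -1, 2·x₁], [0, 2·x₂ + 4·x₃, 4·x₂ - 1]].
At the point, J = [[-22.000, -2.500, -3.000], [2.000, -1.000, 5.000], [0.000, -4.000, -13.000]].
det J = -767.000.

-767.000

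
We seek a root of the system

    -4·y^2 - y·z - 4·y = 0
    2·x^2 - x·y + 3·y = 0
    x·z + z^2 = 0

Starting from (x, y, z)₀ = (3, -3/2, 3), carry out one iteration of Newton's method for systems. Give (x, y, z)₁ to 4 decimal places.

(1.6667, -1.3333, 1.4444)

At (3, -3/2, 3): F = (1.5000, 18.0000, 18.0000).
Jacobian J = [[0, -8·y - z - 4, -y], [4·x - y, -x + 3, 0], [z, 0, x + 2·z]].
At the point, J = [[0.0000, 5.0000, 1.5000], [13.5000, 0.0000, 0.0000], [3.0000, 0.0000, 9.0000]] (det J = -607.5000).
Solving J·Δ = −F gives Δ = (-1.3333, 0.1667, -1.5556).
Then the next iterate is (x, y, z)₁ = (1.6667, -1.3333, 1.4444).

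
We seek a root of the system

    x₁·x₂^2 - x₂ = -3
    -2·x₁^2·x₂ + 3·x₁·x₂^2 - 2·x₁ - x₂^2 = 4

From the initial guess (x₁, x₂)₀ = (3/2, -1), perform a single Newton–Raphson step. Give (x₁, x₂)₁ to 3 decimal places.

(5.091, 1.273)

At (3/2, -1): F = (5.500, 1.000).
Jacobian J = [[x₂^2, 2·x₁·x₂ - 1], [-4·x₁·x₂ + 3·x₂^2 - 2, -2·x₁^2 + 6·x₁·x₂ - 2·x₂]].
At the point, J = [[1.000, -4.000], [7.000, -11.500]] (det J = 16.500).
Solving J·Δ = −F gives Δ = (3.591, 2.273).
Then the next iterate is (x₁, x₂)₁ = (5.091, 1.273).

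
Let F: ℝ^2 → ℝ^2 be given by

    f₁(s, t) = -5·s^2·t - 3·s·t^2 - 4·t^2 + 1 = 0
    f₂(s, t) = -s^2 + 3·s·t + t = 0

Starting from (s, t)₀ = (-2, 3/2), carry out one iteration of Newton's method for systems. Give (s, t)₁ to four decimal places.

At (-2, 3/2): F = (-24.5000, -11.5000).
Jacobian J = [[-10·s·t - 3·t^2, -5·s^2 - 6·s·t - 8·t], [-2·s + 3·t, 3·s + 1]].
At the point, J = [[23.2500, -14.0000], [8.5000, -5.0000]] (det J = 2.7500).
Solving J·Δ = −F gives Δ = (14.0000, 21.5000).
Then the next iterate is (s, t)₁ = (12.0000, 23.0000).

(12.0000, 23.0000)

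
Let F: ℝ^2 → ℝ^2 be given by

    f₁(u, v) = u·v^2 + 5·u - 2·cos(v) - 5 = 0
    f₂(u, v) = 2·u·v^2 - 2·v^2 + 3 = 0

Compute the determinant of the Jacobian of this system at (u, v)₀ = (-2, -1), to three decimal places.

67.366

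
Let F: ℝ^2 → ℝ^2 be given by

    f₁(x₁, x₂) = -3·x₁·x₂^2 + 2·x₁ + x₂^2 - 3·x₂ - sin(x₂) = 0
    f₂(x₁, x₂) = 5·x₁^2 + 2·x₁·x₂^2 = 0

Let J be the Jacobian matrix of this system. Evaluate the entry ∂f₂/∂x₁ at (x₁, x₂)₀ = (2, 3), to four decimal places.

38.0000

∂f₂/∂x₁ = 10·x₁ + 2·x₂^2.
At (2, 3) this is 38.0000.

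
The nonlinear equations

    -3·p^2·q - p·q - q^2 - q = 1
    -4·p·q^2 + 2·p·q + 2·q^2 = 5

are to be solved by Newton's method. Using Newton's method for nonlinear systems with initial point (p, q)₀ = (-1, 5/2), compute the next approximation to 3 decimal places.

(0.016, 2.243)

At (-1, 5/2): F = (-14.750, 27.500).
Jacobian J = [[-6·p·q - q, -3·p^2 - p - 2·q - 1], [-4·q^2 + 2·q, -8·p·q + 2·p + 4·q]].
At the point, J = [[12.500, -8.000], [-20.000, 28.000]] (det J = 190.000).
Solving J·Δ = −F gives Δ = (1.016, -0.257).
Then the next iterate is (p, q)₁ = (0.016, 2.243).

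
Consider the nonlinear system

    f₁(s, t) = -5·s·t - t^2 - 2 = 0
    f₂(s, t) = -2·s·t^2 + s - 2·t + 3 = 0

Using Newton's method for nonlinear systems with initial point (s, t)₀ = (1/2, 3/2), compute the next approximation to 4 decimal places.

At (1/2, 3/2): F = (-8.0000, -1.7500).
Jacobian J = [[-5·t, -5·s - 2·t], [-2·t^2 + 1, -4·s·t - 2]].
At the point, J = [[-7.5000, -5.5000], [-3.5000, -5.0000]] (det J = 18.2500).
Solving J·Δ = −F gives Δ = (-1.6644, 0.8151).
Then the next iterate is (s, t)₁ = (-1.1644, 2.3151).

(-1.1644, 2.3151)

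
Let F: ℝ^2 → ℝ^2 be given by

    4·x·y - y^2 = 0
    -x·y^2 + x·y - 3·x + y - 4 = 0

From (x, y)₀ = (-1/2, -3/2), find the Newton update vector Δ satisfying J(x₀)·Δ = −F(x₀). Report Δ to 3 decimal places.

At (-1/2, -3/2): F = (0.750, -2.125).
Jacobian J = [[4·y, 4·x - 2·y], [-y^2 + y - 3, -2·x·y + x + 1]].
At the point, J = [[-6.000, 1.000], [-6.750, -1.000]] (det J = 12.750).
Solving J·Δ = −F gives Δ = (-0.108, -1.397).

(-0.108, -1.397)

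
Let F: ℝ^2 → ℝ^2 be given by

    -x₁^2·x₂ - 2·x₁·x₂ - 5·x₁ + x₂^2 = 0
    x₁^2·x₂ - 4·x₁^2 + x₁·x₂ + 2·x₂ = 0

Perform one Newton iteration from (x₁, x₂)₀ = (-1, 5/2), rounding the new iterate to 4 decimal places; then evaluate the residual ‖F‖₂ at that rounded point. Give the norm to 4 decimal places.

3.3607

At (-1, 5/2): F = (13.7500, 1.0000).
Jacobian J = [[-2·x₁·x₂ - 2·x₂ - 5, -x₁^2 - 2·x₁ + 2·x₂], [2·x₁·x₂ - 8·x₁ + x₂, x₁^2 + x₁ + 2]].
At the point, J = [[-5.0000, 6.0000], [5.5000, 2.0000]] (det J = -43.0000).
Solving J·Δ = −F gives Δ = (0.5000, -1.8750).
Then the next iterate is (x₁, x₂)₁ = (-0.5000, 0.6250).
Re-evaluating at (-0.5000, 0.6250): F = (3.359375, 0.093750), so ‖F‖₂ = 3.3607.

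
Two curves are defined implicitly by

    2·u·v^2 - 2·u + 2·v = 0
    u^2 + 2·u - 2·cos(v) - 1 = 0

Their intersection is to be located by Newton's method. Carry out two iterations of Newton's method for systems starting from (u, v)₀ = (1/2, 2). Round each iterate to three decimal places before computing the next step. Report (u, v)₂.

At (1/2, 2): F = (7.000, 1.08229).
Jacobian J = [[2·v^2 - 2, 4·u·v + 2], [2·u + 2, 2·sin(v)]].
At the point, J = [[6.000, 6.000], [3.000, 1.81859]] (det J = -7.08843).
Solving J·Δ = −F gives Δ = (0.880, -2.046).
Then the next iterate is (u, v)₁ = (1.380, -0.046).
Round to (1.380, -0.046) and repeat: F = (-2.84616, 1.66652), J = [[-1.99577, 1.74608], [4.760, -0.09197]].
Δ = (-0.326, 1.258), so (u, v)₂ = (1.054, 1.212).

(1.054, 1.212)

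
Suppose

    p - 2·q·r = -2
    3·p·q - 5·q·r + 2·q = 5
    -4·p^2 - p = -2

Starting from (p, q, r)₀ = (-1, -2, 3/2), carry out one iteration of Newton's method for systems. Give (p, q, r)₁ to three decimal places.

At (-1, -2, 3/2): F = (7.000, 12.000, -1.000).
Jacobian J = [[1, -2·r, -2·q], [3·q, 3·p - 5·r + 2, -5·q], [-8·p - 1, 0, 0]].
At the point, J = [[1.000, -3.000, 4.000], [-6.000, -8.500, 10.000], [7.000, 0.000, 0.000]] (det J = 28.000).
Solving J·Δ = −F gives Δ = (0.143, -6.714, -6.821).
Then the next iterate is (p, q, r)₁ = (-0.857, -8.714, -5.321).

(-0.857, -8.714, -5.321)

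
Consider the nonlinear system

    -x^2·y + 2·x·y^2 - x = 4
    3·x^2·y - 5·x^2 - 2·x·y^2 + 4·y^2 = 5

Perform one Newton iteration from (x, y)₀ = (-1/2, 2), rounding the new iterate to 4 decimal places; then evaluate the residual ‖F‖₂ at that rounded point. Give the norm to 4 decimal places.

At (-1/2, 2): F = (-8.0000, 15.2500).
Jacobian J = [[-2·x·y + 2·y^2 - 1, -x^2 + 4·x·y], [6·x·y - 10·x - 2·y^2, 3·x^2 - 4·x·y + 8·y]].
At the point, J = [[9.0000, -4.2500], [-9.0000, 20.7500]] (det J = 148.5000).
Solving J·Δ = −F gives Δ = (0.6814, -0.4394).
Then the next iterate is (x, y)₁ = (0.1814, 1.5606).
Re-evaluating at (0.1814, 1.5606): F = (-3.349164, 3.847829), so ‖F‖₂ = 5.1012.

5.1012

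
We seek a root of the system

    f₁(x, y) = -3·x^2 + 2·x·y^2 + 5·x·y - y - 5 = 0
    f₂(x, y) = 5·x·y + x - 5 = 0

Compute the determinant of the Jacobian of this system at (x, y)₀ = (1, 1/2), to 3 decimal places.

-36.000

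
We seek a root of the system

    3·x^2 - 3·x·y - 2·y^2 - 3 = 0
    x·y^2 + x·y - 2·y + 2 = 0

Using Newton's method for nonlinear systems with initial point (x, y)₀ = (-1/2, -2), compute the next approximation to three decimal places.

(-2.494, 0.024)

At (-1/2, -2): F = (-13.250, 5.000).
Jacobian J = [[6·x - 3·y, -3·x - 4·y], [y^2 + y, 2·x·y + x - 2]].
At the point, J = [[3.000, 9.500], [2.000, -0.500]] (det J = -20.500).
Solving J·Δ = −F gives Δ = (-1.994, 2.024).
Then the next iterate is (x, y)₁ = (-2.494, 0.024).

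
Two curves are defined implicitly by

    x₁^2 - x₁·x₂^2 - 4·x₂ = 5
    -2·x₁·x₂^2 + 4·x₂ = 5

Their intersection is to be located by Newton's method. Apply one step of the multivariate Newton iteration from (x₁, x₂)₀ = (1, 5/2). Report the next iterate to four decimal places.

At (1, 5/2): F = (-20.2500, -7.5000).
Jacobian J = [[2·x₁ - x₂^2, -2·x₁·x₂ - 4], [-2·x₂^2, -4·x₁·x₂ + 4]].
At the point, J = [[-4.2500, -9.0000], [-12.5000, -6.0000]] (det J = -87.0000).
Solving J·Δ = −F gives Δ = (0.6207, -2.5431).
Then the next iterate is (x₁, x₂)₁ = (1.6207, -0.0431).

(1.6207, -0.0431)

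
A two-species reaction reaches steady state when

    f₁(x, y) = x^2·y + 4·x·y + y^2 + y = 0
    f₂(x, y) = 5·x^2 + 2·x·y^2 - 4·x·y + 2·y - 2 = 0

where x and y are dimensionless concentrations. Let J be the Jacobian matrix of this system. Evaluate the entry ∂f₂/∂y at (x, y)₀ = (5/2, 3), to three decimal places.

∂f₂/∂y = 4·x·y - 4·x + 2.
At (5/2, 3) this is 22.000.

22.000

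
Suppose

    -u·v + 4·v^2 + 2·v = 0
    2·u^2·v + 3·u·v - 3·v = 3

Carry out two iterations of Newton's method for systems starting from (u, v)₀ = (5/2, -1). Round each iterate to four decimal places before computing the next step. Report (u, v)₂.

At (5/2, -1): F = (4.5000, -20.0000).
Jacobian J = [[-v, -u + 8·v + 2], [4·u·v + 3·v, 2·u^2 + 3·u - 3]].
At the point, J = [[1.0000, -8.5000], [-13.0000, 17.0000]] (det J = -93.5000).
Solving J·Δ = −F gives Δ = (-1.0000, 0.4118).
Then the next iterate is (u, v)₁ = (1.5000, -0.5882).
Round to (1.5000, -0.5882) and repeat: F = (1.089817, -6.5292), J = [[0.5882, -4.2056], [-5.2938, 6.0000]].
Δ = (-1.1167, 0.1030), so (u, v)₂ = (0.3833, -0.4852).

(0.3833, -0.4852)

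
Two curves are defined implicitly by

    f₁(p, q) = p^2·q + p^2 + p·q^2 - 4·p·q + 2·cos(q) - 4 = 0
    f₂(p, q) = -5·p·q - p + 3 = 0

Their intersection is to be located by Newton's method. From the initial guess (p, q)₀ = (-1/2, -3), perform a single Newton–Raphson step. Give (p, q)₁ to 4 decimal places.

At (-1/2, -3): F = (-16.979985, -4.0000).
Jacobian J = [[2·p·q + 2·p + q^2 - 4·q, p^2 + 2·p·q - 4·p - 2·sin(q)], [-5·q - 1, -5·p]].
At the point, J = [[23.0000, 5.532240], [14.0000, 2.5000]] (det J = -19.951360).
Solving J·Δ = −F gives Δ = (-1.0185, 7.3038).
Then the next iterate is (p, q)₁ = (-1.5185, 4.3038).

(-1.5185, 4.3038)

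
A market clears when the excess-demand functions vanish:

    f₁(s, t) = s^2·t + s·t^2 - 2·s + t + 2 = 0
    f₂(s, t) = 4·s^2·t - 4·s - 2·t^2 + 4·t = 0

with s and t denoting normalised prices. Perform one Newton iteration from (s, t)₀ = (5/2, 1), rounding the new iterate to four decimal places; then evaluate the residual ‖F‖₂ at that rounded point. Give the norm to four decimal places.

3.8523

At (5/2, 1): F = (6.7500, 17.0000).
Jacobian J = [[2·s·t + t^2 - 2, s^2 + 2·s·t + 1], [8·s·t - 4, 4·s^2 - 4·t + 4]].
At the point, J = [[4.0000, 12.2500], [16.0000, 25.0000]] (det J = -96.0000).
Solving J·Δ = −F gives Δ = (-0.4115, -0.4167).
Then the next iterate is (s, t)₁ = (2.0885, 0.5833).
Re-evaluating at (2.0885, 0.5833): F = (1.661146, 3.475749), so ‖F‖₂ = 3.8523.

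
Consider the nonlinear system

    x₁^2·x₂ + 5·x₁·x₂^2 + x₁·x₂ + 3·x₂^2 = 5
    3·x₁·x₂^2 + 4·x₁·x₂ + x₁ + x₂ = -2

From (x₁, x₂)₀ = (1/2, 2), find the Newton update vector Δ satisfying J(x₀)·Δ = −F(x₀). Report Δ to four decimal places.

At (1/2, 2): F = (18.5000, 14.5000).
Jacobian J = [[2·x₁·x₂ + 5·x₂^2 + x₂, x₁^2 + 10·x₁·x₂ + x₁ + 6·x₂], [3·x₂^2 + 4·x₂ + 1, 6·x₁·x₂ + 4·x₁ + 1]].
At the point, J = [[24.0000, 22.7500], [21.0000, 9.0000]] (det J = -261.7500).
Solving J·Δ = −F gives Δ = (-0.6242, -0.1547).

(-0.6242, -0.1547)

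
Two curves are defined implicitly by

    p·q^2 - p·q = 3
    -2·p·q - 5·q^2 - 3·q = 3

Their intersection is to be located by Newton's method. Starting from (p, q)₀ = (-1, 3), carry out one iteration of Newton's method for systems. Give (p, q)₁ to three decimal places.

At (-1, 3): F = (-9.000, -51.000).
Jacobian J = [[q^2 - q, 2·p·q - p], [-2·q, -2·p - 10·q - 3]].
At the point, J = [[6.000, -5.000], [-6.000, -31.000]] (det J = -216.000).
Solving J·Δ = −F gives Δ = (0.111, -1.667).
Then the next iterate is (p, q)₁ = (-0.889, 1.333).

(-0.889, 1.333)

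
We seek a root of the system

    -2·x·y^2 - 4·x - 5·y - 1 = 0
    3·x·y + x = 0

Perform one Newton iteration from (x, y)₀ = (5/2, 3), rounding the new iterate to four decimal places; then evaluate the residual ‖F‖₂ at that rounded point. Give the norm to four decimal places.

20.7470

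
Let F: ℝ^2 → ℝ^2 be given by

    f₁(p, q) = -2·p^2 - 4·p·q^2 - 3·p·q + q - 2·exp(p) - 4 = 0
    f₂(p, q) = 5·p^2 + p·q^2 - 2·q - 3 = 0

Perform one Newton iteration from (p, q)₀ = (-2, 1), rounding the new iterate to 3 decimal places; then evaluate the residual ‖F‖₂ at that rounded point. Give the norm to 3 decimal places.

2.427

At (-2, 1): F = (2.72933, 13.000).
Jacobian J = [[-4·p - 4·q^2 - 3·q - 2·exp(p), -8·p·q - 3·p + 1], [10·p + q^2, 2·p·q - 2]].
At the point, J = [[0.72933, 23.000], [-19.000, -6.000]] (det J = 432.62402).
Solving J·Δ = −F gives Δ = (0.729, -0.142).
Then the next iterate is (p, q)₁ = (-1.271, 0.858).
Re-evaluating at (-1.271, 0.858): F = (0.08023, 2.42554), so ‖F‖₂ = 2.427.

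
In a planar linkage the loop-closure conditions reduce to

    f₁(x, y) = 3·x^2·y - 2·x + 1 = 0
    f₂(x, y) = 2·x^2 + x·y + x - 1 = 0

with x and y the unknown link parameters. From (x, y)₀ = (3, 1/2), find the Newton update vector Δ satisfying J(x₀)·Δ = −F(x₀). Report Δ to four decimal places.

(-1.6157, 0.1041)

At (3, 1/2): F = (8.5000, 21.5000).
Jacobian J = [[6·x·y - 2, 3·x^2], [4·x + y + 1, x]].
At the point, J = [[7.0000, 27.0000], [13.5000, 3.0000]] (det J = -343.5000).
Solving J·Δ = −F gives Δ = (-1.6157, 0.1041).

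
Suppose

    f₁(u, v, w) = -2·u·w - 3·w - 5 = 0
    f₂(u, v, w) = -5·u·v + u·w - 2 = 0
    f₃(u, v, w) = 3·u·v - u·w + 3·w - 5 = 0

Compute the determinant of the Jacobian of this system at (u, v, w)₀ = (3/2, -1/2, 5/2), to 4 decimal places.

J = [[-2·w, 0, -2·u - 3], [-5·v + w, -5·u, u], [3·v - w, 3·u, -u + 3]].
At the point, J = [[-5.0000, 0.0000, -6.0000], [5.0000, -7.5000, 1.5000], [-4.0000, 4.5000, 1.5000]].
det J = 135.0000.

135.0000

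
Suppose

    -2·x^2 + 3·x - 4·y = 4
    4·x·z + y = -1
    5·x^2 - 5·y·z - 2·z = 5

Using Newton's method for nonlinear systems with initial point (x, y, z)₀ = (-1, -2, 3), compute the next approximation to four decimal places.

At (-1, -2, 3): F = (-1.0000, -13.0000, 24.0000).
Jacobian J = [[-4·x + 3, -4, 0], [4·z, 1, 4·x], [10·x, -5·z, -5·y - 2]].
At the point, J = [[7.0000, -4.0000, 0.0000], [12.0000, 1.0000, -4.0000], [-10.0000, -15.0000, 8.0000]] (det J = -140.0000).
Solving J·Δ = −F gives Δ = (0.1429, 0.0000, -2.8214).
Then the next iterate is (x, y, z)₁ = (-0.8571, -2.0000, 0.1786).

(-0.8571, -2.0000, 0.1786)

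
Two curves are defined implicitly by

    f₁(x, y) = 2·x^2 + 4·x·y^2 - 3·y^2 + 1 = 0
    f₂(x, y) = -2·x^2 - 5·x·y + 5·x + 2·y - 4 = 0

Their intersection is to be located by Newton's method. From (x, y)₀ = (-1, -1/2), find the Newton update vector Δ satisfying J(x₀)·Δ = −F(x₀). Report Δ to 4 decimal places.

(1.0862, 0.2869)

At (-1, -1/2): F = (1.2500, -14.5000).
Jacobian J = [[4·x + 4·y^2, 8·x·y - 6·y], [-4·x - 5·y + 5, -5·x + 2]].
At the point, J = [[-3.0000, 7.0000], [11.5000, 7.0000]] (det J = -101.5000).
Solving J·Δ = −F gives Δ = (1.0862, 0.2869).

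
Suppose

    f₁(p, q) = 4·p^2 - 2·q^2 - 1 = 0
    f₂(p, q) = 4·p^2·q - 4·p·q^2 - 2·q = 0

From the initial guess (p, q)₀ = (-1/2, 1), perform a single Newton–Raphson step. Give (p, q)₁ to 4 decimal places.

(-0.5455, 0.5455)

At (-1/2, 1): F = (-2.0000, 1.0000).
Jacobian J = [[8·p, -4·q], [8·p·q - 4·q^2, 4·p^2 - 8·p·q - 2]].
At the point, J = [[-4.0000, -4.0000], [-8.0000, 3.0000]] (det J = -44.0000).
Solving J·Δ = −F gives Δ = (-0.0455, -0.4545).
Then the next iterate is (p, q)₁ = (-0.5455, 0.5455).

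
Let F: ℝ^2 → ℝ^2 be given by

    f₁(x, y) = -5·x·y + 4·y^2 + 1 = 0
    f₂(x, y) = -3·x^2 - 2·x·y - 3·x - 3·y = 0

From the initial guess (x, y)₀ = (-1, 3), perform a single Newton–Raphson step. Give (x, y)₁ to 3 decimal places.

At (-1, 3): F = (52.000, -3.000).
Jacobian J = [[-5·y, -5·x + 8·y], [-6·x - 2·y - 3, -2·x - 3]].
At the point, J = [[-15.000, 29.000], [-3.000, -1.000]] (det J = 102.000).
Solving J·Δ = −F gives Δ = (-0.343, -1.971).
Then the next iterate is (x, y)₁ = (-1.343, 1.029).

(-1.343, 1.029)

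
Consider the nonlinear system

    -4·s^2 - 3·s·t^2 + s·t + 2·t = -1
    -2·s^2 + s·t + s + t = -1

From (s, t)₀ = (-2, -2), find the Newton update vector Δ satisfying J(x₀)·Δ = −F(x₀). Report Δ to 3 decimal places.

(1.066, 0.464)

At (-2, -2): F = (9.000, -7.000).
Jacobian J = [[-8·s - 3·t^2 + t, -6·s·t + s + 2], [-4·s + t + 1, s + 1]].
At the point, J = [[2.000, -24.000], [7.000, -1.000]] (det J = 166.000).
Solving J·Δ = −F gives Δ = (1.066, 0.464).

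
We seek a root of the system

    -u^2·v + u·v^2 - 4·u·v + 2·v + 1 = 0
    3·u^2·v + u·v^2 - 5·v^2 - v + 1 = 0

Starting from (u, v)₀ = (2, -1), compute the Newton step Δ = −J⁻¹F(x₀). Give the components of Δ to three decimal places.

(39.000, 26.000)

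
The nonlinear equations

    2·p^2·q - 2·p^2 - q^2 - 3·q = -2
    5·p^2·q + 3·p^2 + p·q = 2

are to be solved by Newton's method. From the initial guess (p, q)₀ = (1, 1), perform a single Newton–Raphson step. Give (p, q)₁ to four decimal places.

At (1, 1): F = (-2.0000, 7.0000).
Jacobian J = [[4·p·q - 4·p, 2·p^2 - 2·q - 3], [10·p·q + 6·p + q, 5·p^2 + p]].
At the point, J = [[0.0000, -3.0000], [17.0000, 6.0000]] (det J = 51.0000).
Solving J·Δ = −F gives Δ = (-0.1765, -0.6667).
Then the next iterate is (p, q)₁ = (0.8235, 0.3333).

(0.8235, 0.3333)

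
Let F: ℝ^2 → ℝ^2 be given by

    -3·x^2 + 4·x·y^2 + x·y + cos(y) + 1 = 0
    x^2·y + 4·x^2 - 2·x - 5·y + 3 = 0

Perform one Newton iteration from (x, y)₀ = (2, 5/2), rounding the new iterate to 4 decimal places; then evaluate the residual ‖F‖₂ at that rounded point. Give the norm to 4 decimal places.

At (2, 5/2): F = (43.198856, 12.5000).
Jacobian J = [[-6·x + 4·y^2 + y, 8·x·y + x - sin(y)], [2·x·y + 8·x - 2, x^2 - 5]].
At the point, J = [[15.5000, 41.401528], [24.0000, -1.0000]] (det J = -1009.136669).
Solving J·Δ = −F gives Δ = (-0.5556, -0.8354).
Then the next iterate is (x, y)₁ = (1.4444, 1.6646).
Re-evaluating at (1.4444, 1.6646): F = (13.060920, 3.606206), so ‖F‖₂ = 13.5496.

13.5496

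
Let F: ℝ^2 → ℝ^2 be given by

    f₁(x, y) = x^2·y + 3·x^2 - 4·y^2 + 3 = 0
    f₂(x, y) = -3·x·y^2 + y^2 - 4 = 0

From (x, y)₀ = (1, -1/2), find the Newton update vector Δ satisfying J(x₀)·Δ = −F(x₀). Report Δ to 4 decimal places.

At (1, -1/2): F = (4.5000, -4.5000).
Jacobian J = [[2·x·y + 6·x, x^2 - 8·y], [-3·y^2, -6·x·y + 2·y]].
At the point, J = [[5.0000, 5.0000], [-0.7500, 2.0000]] (det J = 13.7500).
Solving J·Δ = −F gives Δ = (-2.2909, 1.3909).

(-2.2909, 1.3909)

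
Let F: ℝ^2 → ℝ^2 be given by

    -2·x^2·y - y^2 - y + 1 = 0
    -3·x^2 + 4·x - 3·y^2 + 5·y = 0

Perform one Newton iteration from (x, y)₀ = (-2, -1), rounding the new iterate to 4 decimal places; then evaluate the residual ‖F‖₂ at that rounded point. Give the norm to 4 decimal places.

85.4051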